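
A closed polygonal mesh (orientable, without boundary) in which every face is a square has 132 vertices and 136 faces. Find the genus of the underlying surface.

Every face is a square, so 2E = 4·136 = 544, giving E = 272.
χ = V − E + F = 132 − 272 + 136 = -4.
For a closed orientable surface χ = 2 − 2g, so g = (2 − (-4))/2 = 3.

3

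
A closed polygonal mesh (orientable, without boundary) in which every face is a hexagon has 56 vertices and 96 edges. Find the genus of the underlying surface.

Every face is a hexagon and each edge borders two faces, so 6F = 2·96, giving F = 32.
χ = V − E + F = 56 − 96 + 32 = -8.
For a closed orientable surface χ = 2 − 2g, so g = (2 − (-8))/2 = 5.

5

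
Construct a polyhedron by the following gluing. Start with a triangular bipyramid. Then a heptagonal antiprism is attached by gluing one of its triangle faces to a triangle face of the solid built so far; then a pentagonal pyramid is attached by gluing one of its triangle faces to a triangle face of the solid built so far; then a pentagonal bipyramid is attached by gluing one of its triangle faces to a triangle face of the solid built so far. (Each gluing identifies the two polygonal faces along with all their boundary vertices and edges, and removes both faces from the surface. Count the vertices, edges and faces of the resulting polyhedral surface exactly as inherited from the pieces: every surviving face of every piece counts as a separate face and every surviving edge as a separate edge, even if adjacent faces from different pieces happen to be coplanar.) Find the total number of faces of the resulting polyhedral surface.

32

A triangular bipyramid: V=5, E=9, F=6.
Attach a heptagonal antiprism (V=14, E=28, F=16) along a 3-gon: merge 3 vertices and 3 edges, delete both glued faces → V=16, E=34, F=20.
Attach a pentagonal pyramid (V=6, E=10, F=6) along a 3-gon: merge 3 vertices and 3 edges, delete both glued faces → V=19, E=41, F=24.
Attach a pentagonal bipyramid (V=7, E=15, F=10) along a 3-gon: merge 3 vertices and 3 edges, delete both glued faces → V=23, E=53, F=32.
Check: V − E + F = 23 − 53 + 32 = 2.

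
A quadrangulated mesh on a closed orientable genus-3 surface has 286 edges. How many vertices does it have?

139

χ = 2 − 2·3 = -4, and every face is a square so 4F = 2E.
F = 2E/4 = 143. Then V = -4 + E − F = -4 + 286 − 143 = 139.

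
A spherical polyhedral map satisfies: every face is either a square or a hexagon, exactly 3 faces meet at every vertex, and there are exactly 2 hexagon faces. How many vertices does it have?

Let x be the number of squares; then F = 2 + x.
Edge–face incidences: 2E = 6·2 + 4·x = 12 + 4x.
Every vertex has degree 3, so 3V = 2E.
Euler: V − E + F = 2 ⇒ (2E)/3 − E + (2 + x) = 2.
Multiply by 6: 2·(2E) − 3·(2E) + 6·(2 + x) = 12, i.e. 12 + 6x − (12 + 4x) = 12.
Collecting terms: 2x = 12, so x = 6.
Then 2E = 12 + 4·6 = 36, so E = 18, V = 2E/3 = 12, F = 2 + 6 = 8.

12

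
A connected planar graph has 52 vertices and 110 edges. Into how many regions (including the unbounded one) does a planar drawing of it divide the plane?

60

Euler's formula for a connected plane graph: V − E + F = 2, so F = 2 − 52 + 110 = 60.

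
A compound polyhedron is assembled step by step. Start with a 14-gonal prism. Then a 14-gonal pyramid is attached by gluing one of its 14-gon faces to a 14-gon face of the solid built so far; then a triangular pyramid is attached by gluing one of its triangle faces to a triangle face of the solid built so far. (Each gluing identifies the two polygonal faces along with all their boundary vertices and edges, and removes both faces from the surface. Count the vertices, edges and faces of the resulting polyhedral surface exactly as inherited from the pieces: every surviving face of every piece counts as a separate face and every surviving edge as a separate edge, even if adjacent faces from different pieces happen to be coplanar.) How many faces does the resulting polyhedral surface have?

A 14-gonal prism: V=28, E=42, F=16.
Attach a 14-gonal pyramid (V=15, E=28, F=15) along a 14-gon: merge 14 vertices and 14 edges, delete both glued faces → V=29, E=56, F=29.
Attach a triangular pyramid (V=4, E=6, F=4) along a 3-gon: merge 3 vertices and 3 edges, delete both glued faces → V=30, E=59, F=31.
Check: V − E + F = 30 − 59 + 31 = 2.

31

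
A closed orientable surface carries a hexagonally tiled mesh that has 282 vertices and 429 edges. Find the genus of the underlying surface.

3

Every face is a hexagon and each edge borders two faces, so 6F = 2·429, giving F = 143.
χ = V − E + F = 282 − 429 + 143 = -4.
For a closed orientable surface χ = 2 − 2g, so g = (2 − (-4))/2 = 3.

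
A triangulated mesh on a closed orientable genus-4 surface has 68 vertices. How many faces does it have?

148

χ = 2 − 2·4 = -6, and every face is a triangle so 3F = 2E.
V − E + F = -6 with E = 3F/2 gives 68 − (3/2 − 1)·F = -6, so F = 148 and E = 222.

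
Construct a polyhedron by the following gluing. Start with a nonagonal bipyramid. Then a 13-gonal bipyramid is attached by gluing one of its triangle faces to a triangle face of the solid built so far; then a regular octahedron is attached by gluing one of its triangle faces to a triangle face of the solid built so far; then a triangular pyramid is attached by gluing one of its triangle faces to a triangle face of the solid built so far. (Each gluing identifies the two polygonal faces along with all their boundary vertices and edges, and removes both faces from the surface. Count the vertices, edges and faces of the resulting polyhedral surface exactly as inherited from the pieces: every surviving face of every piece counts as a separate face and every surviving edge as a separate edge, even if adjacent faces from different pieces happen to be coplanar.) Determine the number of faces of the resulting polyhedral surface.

A nonagonal bipyramid: V=11, E=27, F=18.
Attach a 13-gonal bipyramid (V=15, E=39, F=26) along a 3-gon: merge 3 vertices and 3 edges, delete both glued faces → V=23, E=63, F=42.
Attach a regular octahedron (V=6, E=12, F=8) along a 3-gon: merge 3 vertices and 3 edges, delete both glued faces → V=26, E=72, F=48.
Attach a triangular pyramid (V=4, E=6, F=4) along a 3-gon: merge 3 vertices and 3 edges, delete both glued faces → V=27, E=75, F=50.
Check: V − E + F = 27 − 75 + 50 = 2.

50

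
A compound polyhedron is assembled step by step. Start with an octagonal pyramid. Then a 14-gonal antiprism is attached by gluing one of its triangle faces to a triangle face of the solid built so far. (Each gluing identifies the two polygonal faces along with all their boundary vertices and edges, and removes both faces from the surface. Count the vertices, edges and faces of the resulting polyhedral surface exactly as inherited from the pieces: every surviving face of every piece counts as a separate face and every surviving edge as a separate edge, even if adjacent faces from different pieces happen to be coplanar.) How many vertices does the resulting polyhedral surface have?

34

An octagonal pyramid: V=9, E=16, F=9.
Attach a 14-gonal antiprism (V=28, E=56, F=30) along a 3-gon: merge 3 vertices and 3 edges, delete both glued faces → V=34, E=69, F=37.
Check: V − E + F = 34 − 69 + 37 = 2.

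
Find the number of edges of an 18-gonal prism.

A prism on an n-gon has two n-gon bases and n rectangular sides: V = 2·18 = 36, E = 3·18 = 54, F = 18 + 2 = 20.

54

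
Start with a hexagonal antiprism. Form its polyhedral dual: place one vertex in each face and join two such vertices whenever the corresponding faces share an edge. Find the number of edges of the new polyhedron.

24

The base solid has V = 12, E = 24, F = 14.
The dual swaps V and F and preserves E: V′ = F = 14, E′ = E = 24, F′ = V = 12.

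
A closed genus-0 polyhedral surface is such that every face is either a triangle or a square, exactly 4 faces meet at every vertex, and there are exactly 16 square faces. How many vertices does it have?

22

Let x be the number of triangles; then F = 16 + x.
Edge–face incidences: 2E = 4·16 + 3·x = 64 + 3x.
Every vertex has degree 4, so 4V = 2E.
Euler: V − E + F = 2 ⇒ (2E)/4 − E + (16 + x) = 2.
Multiply by 8: 2·(2E) − 4·(2E) + 8·(16 + x) = 16, i.e. 128 + 8x − 2·(64 + 3x) = 16.
Collecting terms: 2x = 16, so x = 8.
Then 2E = 64 + 3·8 = 88, so E = 44, V = 2E/4 = 22, F = 16 + 8 = 24.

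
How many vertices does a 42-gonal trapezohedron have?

86

The n-trapezohedron (dual of the n-antiprism) has V = 2·42 + 2 = 86, E = 4·42 = 168, F = 2·42 = 84.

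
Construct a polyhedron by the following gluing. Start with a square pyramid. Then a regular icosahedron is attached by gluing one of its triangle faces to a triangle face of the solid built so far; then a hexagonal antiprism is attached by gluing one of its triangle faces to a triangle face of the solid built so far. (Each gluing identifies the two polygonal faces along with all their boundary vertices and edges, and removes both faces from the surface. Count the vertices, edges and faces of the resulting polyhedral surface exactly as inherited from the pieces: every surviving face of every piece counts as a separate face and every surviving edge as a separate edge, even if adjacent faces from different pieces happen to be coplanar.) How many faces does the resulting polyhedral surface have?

A square pyramid: V=5, E=8, F=5.
Attach a regular icosahedron (V=12, E=30, F=20) along a 3-gon: merge 3 vertices and 3 edges, delete both glued faces → V=14, E=35, F=23.
Attach a hexagonal antiprism (V=12, E=24, F=14) along a 3-gon: merge 3 vertices and 3 edges, delete both glued faces → V=23, E=56, F=35.
Check: V − E + F = 23 − 56 + 35 = 2.

35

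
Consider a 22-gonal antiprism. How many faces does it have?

An antiprism on an n-gon has two n-gon caps and 2n triangles: V = 2·22 = 44, E = 4·22 = 88, F = 2·22 + 2 = 46.

46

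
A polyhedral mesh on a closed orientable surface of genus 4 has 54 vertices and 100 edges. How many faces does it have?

For a closed orientable surface of genus 4, χ = 2 − 2·4 = -6.
F = -6 − V + E = -6 − 54 + 100 = 40.

40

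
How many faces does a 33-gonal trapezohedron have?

66

The n-trapezohedron (dual of the n-antiprism) has V = 2·33 + 2 = 68, E = 4·33 = 132, F = 2·33 = 66.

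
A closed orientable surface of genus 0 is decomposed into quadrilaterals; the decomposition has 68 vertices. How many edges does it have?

132

χ = 2 − 2·0 = 2, and every face is a square so 4F = 2E.
V − E + F = 2 with E = 4F/2 gives 68 − (4/2 − 1)·F = 2, so F = 66 and E = 132.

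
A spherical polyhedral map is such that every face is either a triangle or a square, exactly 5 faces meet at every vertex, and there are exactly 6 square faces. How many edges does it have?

60

Let x be the number of triangles; then F = 6 + x.
Edge–face incidences: 2E = 4·6 + 3·x = 24 + 3x.
Every vertex has degree 5, so 5V = 2E.
Euler: V − E + F = 2 ⇒ (2E)/5 − E + (6 + x) = 2.
Multiply by 10: 2·(2E) − 5·(2E) + 10·(6 + x) = 20, i.e. 60 + 10x − 3·(24 + 3x) = 20.
Collecting terms: x − 12 = 20, so x = 32.
Then 2E = 24 + 3·32 = 120, so E = 60, V = 2E/5 = 24, F = 6 + 32 = 38.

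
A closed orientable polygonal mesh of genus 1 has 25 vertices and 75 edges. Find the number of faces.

50

For a closed orientable surface of genus 1, χ = 2 − 2·1 = 0.
F = 0 − V + E = 0 − 25 + 75 = 50.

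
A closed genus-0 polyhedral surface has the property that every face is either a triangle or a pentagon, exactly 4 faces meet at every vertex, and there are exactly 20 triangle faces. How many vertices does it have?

30

Let x be the number of pentagons; then F = 20 + x.
Edge–face incidences: 2E = 3·20 + 5·x = 60 + 5x.
Every vertex has degree 4, so 4V = 2E.
Euler: V − E + F = 2 ⇒ (2E)/4 − E + (20 + x) = 2.
Multiply by 8: 2·(2E) − 4·(2E) + 8·(20 + x) = 16, i.e. 160 + 8x − 2·(60 + 5x) = 16.
Collecting terms: −2x + 40 = 16, so −2x = −24, so x = 12.
Then 2E = 60 + 5·12 = 120, so E = 60, V = 2E/4 = 30, F = 20 + 12 = 32.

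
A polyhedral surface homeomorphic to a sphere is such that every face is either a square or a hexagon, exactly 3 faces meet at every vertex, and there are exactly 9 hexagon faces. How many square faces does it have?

Let x be the number of squares; then F = 9 + x.
Edge–face incidences: 2E = 6·9 + 4·x = 54 + 4x.
Every vertex has degree 3, so 3V = 2E.
Euler: V − E + F = 2 ⇒ (2E)/3 − E + (9 + x) = 2.
Multiply by 6: 2·(2E) − 3·(2E) + 6·(9 + x) = 12, i.e. 54 + 6x − (54 + 4x) = 12.
Collecting terms: 2x = 12, so x = 6.
Then 2E = 54 + 4·6 = 78, so E = 39, V = 2E/3 = 26, F = 9 + 6 = 15.

6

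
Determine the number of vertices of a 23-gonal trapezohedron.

The n-trapezohedron (dual of the n-antiprism) has V = 2·23 + 2 = 48, E = 4·23 = 92, F = 2·23 = 46.
Check: V − E + F = 48 − 92 + 46 = 2.

48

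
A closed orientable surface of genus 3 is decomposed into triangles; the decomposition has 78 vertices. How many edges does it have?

246

χ = 2 − 2·3 = -4, and every face is a triangle so 3F = 2E.
V − E + F = -4 with E = 3F/2 gives 78 − (3/2 − 1)·F = -4, so F = 164 and E = 246.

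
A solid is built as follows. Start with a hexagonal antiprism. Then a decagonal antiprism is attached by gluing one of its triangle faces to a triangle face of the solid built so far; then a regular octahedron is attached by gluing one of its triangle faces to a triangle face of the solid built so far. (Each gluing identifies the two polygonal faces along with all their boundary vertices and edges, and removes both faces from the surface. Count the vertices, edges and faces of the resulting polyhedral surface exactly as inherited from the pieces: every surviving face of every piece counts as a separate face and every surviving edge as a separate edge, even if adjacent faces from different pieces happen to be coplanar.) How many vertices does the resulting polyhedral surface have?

A hexagonal antiprism: V=12, E=24, F=14.
Attach a decagonal antiprism (V=20, E=40, F=22) along a 3-gon: merge 3 vertices and 3 edges, delete both glued faces → V=29, E=61, F=34.
Attach a regular octahedron (V=6, E=12, F=8) along a 3-gon: merge 3 vertices and 3 edges, delete both glued faces → V=32, E=70, F=40.
Check: V − E + F = 32 − 70 + 40 = 2.

32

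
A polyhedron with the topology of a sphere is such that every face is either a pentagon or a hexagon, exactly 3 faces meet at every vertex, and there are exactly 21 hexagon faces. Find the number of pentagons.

12

Let x be the number of pentagons; then F = 21 + x.
Edge–face incidences: 2E = 6·21 + 5·x = 126 + 5x.
Every vertex has degree 3, so 3V = 2E.
Euler: V − E + F = 2 ⇒ (2E)/3 − E + (21 + x) = 2.
Multiply by 6: 2·(2E) − 3·(2E) + 6·(21 + x) = 12, i.e. 126 + 6x − (126 + 5x) = 12.
Collecting terms: x = 12.
Then 2E = 126 + 5·12 = 186, so E = 93, V = 2E/3 = 62, F = 21 + 12 = 33.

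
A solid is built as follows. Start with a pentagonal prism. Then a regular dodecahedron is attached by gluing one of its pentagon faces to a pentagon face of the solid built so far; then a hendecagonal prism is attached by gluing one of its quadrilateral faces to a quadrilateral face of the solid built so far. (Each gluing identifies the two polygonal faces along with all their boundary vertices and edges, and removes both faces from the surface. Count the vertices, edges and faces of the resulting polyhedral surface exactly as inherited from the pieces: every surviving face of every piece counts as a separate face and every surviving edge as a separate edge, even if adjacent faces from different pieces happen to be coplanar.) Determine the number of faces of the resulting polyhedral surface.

A pentagonal prism: V=10, E=15, F=7.
Attach a regular dodecahedron (V=20, E=30, F=12) along a 5-gon: merge 5 vertices and 5 edges, delete both glued faces → V=25, E=40, F=17.
Attach a hendecagonal prism (V=22, E=33, F=13) along a 4-gon: merge 4 vertices and 4 edges, delete both glued faces → V=43, E=69, F=28.
Check: V − E + F = 43 − 69 + 28 = 2.

28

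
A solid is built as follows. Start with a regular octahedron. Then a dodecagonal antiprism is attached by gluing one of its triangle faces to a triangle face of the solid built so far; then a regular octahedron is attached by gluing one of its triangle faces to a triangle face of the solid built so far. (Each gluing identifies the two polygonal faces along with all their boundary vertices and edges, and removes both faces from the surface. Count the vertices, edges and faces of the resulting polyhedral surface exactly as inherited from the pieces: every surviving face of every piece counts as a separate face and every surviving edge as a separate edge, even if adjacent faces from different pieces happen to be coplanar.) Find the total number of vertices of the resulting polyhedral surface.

30

A regular octahedron: V=6, E=12, F=8.
Attach a dodecagonal antiprism (V=24, E=48, F=26) along a 3-gon: merge 3 vertices and 3 edges, delete both glued faces → V=27, E=57, F=32.
Attach a regular octahedron (V=6, E=12, F=8) along a 3-gon: merge 3 vertices and 3 edges, delete both glued faces → V=30, E=66, F=38.
Check: V − E + F = 30 − 66 + 38 = 2.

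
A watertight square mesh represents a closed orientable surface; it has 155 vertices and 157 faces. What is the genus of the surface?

Every face is a square, so 2E = 4·157 = 628, giving E = 314.
χ = V − E + F = 155 − 314 + 157 = -2.
For a closed orientable surface χ = 2 − 2g, so g = (2 − (-2))/2 = 2.

2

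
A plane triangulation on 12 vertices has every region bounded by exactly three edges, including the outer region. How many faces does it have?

In a plane triangulation 3F = 2E and V − E + F = 2, so F = 2V − 4 = 2·12 − 4 = 20.

20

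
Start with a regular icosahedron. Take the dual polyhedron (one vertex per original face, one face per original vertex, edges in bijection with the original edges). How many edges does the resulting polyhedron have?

The base solid has V = 12, E = 30, F = 20.
The dual swaps V and F and preserves E: V′ = F = 20, E′ = E = 30, F′ = V = 12.

30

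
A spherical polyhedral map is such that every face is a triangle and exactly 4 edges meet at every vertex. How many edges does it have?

Each face has 3 edges and each edge borders two faces, so 2E = 3F.
Each vertex has degree 4, so 4V = 2E and hence V = 3F/4.
Euler: V − E + F = 2 ⇒ (3F/4) − (3F/2) + F = 2.
Multiply by 8: (6 − 12 + 8)F = 16, i.e. 2F = 16.
So F = 8, E = 3·8/2 = 12, V = 3·8/4 = 6.

12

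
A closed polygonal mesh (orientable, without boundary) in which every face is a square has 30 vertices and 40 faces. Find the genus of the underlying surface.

Every face is a square, so 2E = 4·40 = 160, giving E = 80.
χ = V − E + F = 30 − 80 + 40 = -10.
For a closed orientable surface χ = 2 − 2g, so g = (2 − (-10))/2 = 6.

6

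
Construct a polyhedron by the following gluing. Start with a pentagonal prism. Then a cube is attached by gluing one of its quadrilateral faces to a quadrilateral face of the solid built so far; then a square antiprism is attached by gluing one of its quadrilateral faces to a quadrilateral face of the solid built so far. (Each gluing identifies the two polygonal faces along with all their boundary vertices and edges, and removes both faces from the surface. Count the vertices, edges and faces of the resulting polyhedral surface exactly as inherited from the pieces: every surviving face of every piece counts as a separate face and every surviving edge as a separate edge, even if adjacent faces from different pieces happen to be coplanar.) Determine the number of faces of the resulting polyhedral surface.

19

A pentagonal prism: V=10, E=15, F=7.
Attach a cube (V=8, E=12, F=6) along a 4-gon: merge 4 vertices and 4 edges, delete both glued faces → V=14, E=23, F=11.
Attach a square antiprism (V=8, E=16, F=10) along a 4-gon: merge 4 vertices and 4 edges, delete both glued faces → V=18, E=35, F=19.
Check: V − E + F = 18 − 35 + 19 = 2.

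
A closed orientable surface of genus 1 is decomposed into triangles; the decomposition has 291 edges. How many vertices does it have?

97

χ = 2 − 2·1 = 0, and every face is a triangle so 3F = 2E.
F = 2E/3 = 194. Then V = 0 + E − F = 0 + 291 − 194 = 97.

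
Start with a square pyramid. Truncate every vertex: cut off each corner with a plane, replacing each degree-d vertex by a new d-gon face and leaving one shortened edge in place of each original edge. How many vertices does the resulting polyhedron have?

The base solid has V = 5, E = 8, F = 5.
Truncation replaces each original edge-end by a new vertex, so V′ = 2E = 16.
Each original edge survives, and each old vertex of degree d contributes d new edges; summing degrees gives Σd = 2E, so E′ = E + 2E = 3E = 24.
Each original face survives and each original vertex becomes one new face: F′ = F + V = 10.

16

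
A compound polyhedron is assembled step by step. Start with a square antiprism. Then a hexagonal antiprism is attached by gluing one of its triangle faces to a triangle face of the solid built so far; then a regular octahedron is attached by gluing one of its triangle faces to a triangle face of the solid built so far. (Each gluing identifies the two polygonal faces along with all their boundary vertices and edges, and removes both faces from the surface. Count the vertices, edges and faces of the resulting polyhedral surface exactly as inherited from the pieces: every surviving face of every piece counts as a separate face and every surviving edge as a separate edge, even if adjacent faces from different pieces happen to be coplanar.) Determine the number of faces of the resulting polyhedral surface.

A square antiprism: V=8, E=16, F=10.
Attach a hexagonal antiprism (V=12, E=24, F=14) along a 3-gon: merge 3 vertices and 3 edges, delete both glued faces → V=17, E=37, F=22.
Attach a regular octahedron (V=6, E=12, F=8) along a 3-gon: merge 3 vertices and 3 edges, delete both glued faces → V=20, E=46, F=28.
Check: V − E + F = 20 − 46 + 28 = 2.

28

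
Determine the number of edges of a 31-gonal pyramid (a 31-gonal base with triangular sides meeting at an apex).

62

A pyramid on an n-gon base has one n-gon and n triangles: V = 31 + 1 = 32, E = 2·31 = 62, F = 31 + 1 = 32.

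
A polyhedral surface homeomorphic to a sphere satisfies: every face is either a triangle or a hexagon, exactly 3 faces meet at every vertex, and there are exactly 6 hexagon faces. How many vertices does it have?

16

Let x be the number of triangles; then F = 6 + x.
Edge–face incidences: 2E = 6·6 + 3·x = 36 + 3x.
Every vertex has degree 3, so 3V = 2E.
Euler: V − E + F = 2 ⇒ (2E)/3 − E + (6 + x) = 2.
Multiply by 6: 2·(2E) − 3·(2E) + 6·(6 + x) = 12, i.e. 36 + 6x − (36 + 3x) = 12.
Collecting terms: 3x = 12, so x = 4.
Then 2E = 36 + 3·4 = 48, so E = 24, V = 2E/3 = 16, F = 6 + 4 = 10.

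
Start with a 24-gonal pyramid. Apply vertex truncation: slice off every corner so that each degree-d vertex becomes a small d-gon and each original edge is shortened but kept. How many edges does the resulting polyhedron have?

The base solid has V = 25, E = 48, F = 25.
Truncation replaces each original edge-end by a new vertex, so V′ = 2E = 96.
Each original edge survives, and each old vertex of degree d contributes d new edges; summing degrees gives Σd = 2E, so E′ = E + 2E = 3E = 144.
Each original face survives and each original vertex becomes one new face: F′ = F + V = 50.

144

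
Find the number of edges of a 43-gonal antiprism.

172

An antiprism on an n-gon has two n-gon caps and 2n triangles: V = 2·43 = 86, E = 4·43 = 172, F = 2·43 + 2 = 88.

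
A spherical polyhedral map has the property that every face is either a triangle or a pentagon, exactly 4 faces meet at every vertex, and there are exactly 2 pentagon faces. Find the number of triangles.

10

Let x be the number of triangles; then F = 2 + x.
Edge–face incidences: 2E = 5·2 + 3·x = 10 + 3x.
Every vertex has degree 4, so 4V = 2E.
Euler: V − E + F = 2 ⇒ (2E)/4 − E + (2 + x) = 2.
Multiply by 8: 2·(2E) − 4·(2E) + 8·(2 + x) = 16, i.e. 16 + 8x − 2·(10 + 3x) = 16.
Collecting terms: 2x − 4 = 16, so 2x = 20, so x = 10.
Then 2E = 10 + 3·10 = 40, so E = 20, V = 2E/4 = 10, F = 2 + 10 = 12.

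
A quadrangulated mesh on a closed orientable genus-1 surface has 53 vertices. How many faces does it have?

53

χ = 2 − 2·1 = 0, and every face is a square so 4F = 2E.
V − E + F = 0 with E = 4F/2 gives 53 − (4/2 − 1)·F = 0, so F = 53 and E = 106.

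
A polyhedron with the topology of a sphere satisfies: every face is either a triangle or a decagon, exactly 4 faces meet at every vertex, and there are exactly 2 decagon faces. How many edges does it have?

Let x be the number of triangles; then F = 2 + x.
Edge–face incidences: 2E = 10·2 + 3·x = 20 + 3x.
Every vertex has degree 4, so 4V = 2E.
Euler: V − E + F = 2 ⇒ (2E)/4 − E + (2 + x) = 2.
Multiply by 8: 2·(2E) − 4·(2E) + 8·(2 + x) = 16, i.e. 16 + 8x − 2·(20 + 3x) = 16.
Collecting terms: 2x − 24 = 16, so 2x = 40, so x = 20.
Then 2E = 20 + 3·20 = 80, so E = 40, V = 2E/4 = 20, F = 2 + 20 = 22.

40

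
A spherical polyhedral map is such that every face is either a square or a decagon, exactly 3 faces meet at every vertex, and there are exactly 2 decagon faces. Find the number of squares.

Let x be the number of squares; then F = 2 + x.
Edge–face incidences: 2E = 10·2 + 4·x = 20 + 4x.
Every vertex has degree 3, so 3V = 2E.
Euler: V − E + F = 2 ⇒ (2E)/3 − E + (2 + x) = 2.
Multiply by 6: 2·(2E) − 3·(2E) + 6·(2 + x) = 12, i.e. 12 + 6x − (20 + 4x) = 12.
Collecting terms: 2x − 8 = 12, so 2x = 20, so x = 10.
Then 2E = 20 + 4·10 = 60, so E = 30, V = 2E/3 = 20, F = 2 + 10 = 12.

10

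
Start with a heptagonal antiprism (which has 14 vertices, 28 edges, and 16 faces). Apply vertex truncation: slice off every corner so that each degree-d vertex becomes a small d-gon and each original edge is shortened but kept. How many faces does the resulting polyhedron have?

30

Truncation replaces each original edge-end by a new vertex, so V′ = 2E = 56.
Each original edge survives, and each old vertex of degree d contributes d new edges; summing degrees gives Σd = 2E, so E′ = E + 2E = 3E = 84.
Each original face survives and each original vertex becomes one new face: F′ = F + V = 30.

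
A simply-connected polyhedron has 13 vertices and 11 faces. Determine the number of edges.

Here V − E + F = 2.
E = V + F − (2) = 13 + 11 − (2) = 22.

22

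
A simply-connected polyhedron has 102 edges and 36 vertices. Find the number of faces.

68

Here V − E + F = 2.
F = 2 − V + E = 2 − 36 + 102 = 68.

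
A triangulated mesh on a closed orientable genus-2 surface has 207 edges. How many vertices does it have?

χ = 2 − 2·2 = -2, and every face is a triangle so 3F = 2E.
F = 2E/3 = 138. Then V = -2 + E − F = -2 + 207 − 138 = 67.

67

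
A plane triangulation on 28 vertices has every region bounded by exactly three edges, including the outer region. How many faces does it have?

52

In a plane triangulation 3F = 2E and V − E + F = 2, so F = 2V − 4 = 2·28 − 4 = 52.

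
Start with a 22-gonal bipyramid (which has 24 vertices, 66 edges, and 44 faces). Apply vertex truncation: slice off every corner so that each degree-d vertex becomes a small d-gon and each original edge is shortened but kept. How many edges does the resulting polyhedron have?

Truncation replaces each original edge-end by a new vertex, so V′ = 2E = 132.
Each original edge survives, and each old vertex of degree d contributes d new edges; summing degrees gives Σd = 2E, so E′ = E + 2E = 3E = 198.
Each original face survives and each original vertex becomes one new face: F′ = F + V = 68.

198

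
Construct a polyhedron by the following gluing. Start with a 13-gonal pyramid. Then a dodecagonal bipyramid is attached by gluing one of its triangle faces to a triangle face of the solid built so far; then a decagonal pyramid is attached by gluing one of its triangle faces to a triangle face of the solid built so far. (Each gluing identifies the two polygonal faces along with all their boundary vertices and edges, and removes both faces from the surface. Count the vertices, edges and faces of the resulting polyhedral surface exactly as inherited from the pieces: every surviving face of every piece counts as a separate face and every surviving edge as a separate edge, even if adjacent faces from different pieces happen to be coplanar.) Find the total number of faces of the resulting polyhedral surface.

A 13-gonal pyramid: V=14, E=26, F=14.
Attach a dodecagonal bipyramid (V=14, E=36, F=24) along a 3-gon: merge 3 vertices and 3 edges, delete both glued faces → V=25, E=59, F=36.
Attach a decagonal pyramid (V=11, E=20, F=11) along a 3-gon: merge 3 vertices and 3 edges, delete both glued faces → V=33, E=76, F=45.
Check: V − E + F = 33 − 76 + 45 = 2.

45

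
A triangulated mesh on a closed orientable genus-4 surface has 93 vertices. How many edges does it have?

297

χ = 2 − 2·4 = -6, and every face is a triangle so 3F = 2E.
V − E + F = -6 with E = 3F/2 gives 93 − (3/2 − 1)·F = -6, so F = 198 and E = 297.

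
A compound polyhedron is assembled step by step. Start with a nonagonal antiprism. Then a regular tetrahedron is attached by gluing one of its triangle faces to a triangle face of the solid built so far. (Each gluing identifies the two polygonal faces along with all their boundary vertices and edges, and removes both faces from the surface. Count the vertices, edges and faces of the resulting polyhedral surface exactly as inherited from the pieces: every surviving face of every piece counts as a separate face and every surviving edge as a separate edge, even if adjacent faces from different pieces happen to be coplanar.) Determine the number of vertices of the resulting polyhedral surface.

19

A nonagonal antiprism: V=18, E=36, F=20.
Attach a regular tetrahedron (V=4, E=6, F=4) along a 3-gon: merge 3 vertices and 3 edges, delete both glued faces → V=19, E=39, F=22.
Check: V − E + F = 19 − 39 + 22 = 2.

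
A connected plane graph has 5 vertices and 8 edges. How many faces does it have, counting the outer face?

5

Euler's formula for a connected plane graph: V − E + F = 2, so F = 2 − 5 + 8 = 5.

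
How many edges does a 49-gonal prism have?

147

A prism on an n-gon has two n-gon bases and n rectangular sides: V = 2·49 = 98, E = 3·49 = 147, F = 49 + 2 = 51.
Check: V − E + F = 98 − 147 + 51 = 2.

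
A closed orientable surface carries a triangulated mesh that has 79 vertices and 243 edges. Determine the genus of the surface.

Every face is a triangle and each edge borders two faces, so 3F = 2·243, giving F = 162.
χ = V − E + F = 79 − 243 + 162 = -2.
For a closed orientable surface χ = 2 − 2g, so g = (2 − (-2))/2 = 2.

2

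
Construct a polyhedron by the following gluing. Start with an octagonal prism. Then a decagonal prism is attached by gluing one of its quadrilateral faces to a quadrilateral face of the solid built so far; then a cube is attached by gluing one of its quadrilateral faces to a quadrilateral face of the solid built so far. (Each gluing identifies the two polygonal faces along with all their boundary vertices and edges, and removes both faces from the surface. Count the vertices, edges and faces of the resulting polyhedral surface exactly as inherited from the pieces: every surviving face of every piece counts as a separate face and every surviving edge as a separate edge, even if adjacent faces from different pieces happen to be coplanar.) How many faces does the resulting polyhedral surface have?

An octagonal prism: V=16, E=24, F=10.
Attach a decagonal prism (V=20, E=30, F=12) along a 4-gon: merge 4 vertices and 4 edges, delete both glued faces → V=32, E=50, F=20.
Attach a cube (V=8, E=12, F=6) along a 4-gon: merge 4 vertices and 4 edges, delete both glued faces → V=36, E=58, F=24.
Check: V − E + F = 36 − 58 + 24 = 2.

24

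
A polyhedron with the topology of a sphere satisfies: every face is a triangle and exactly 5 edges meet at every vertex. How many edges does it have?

30

Each face has 3 edges and each edge borders two faces, so 2E = 3F.
Each vertex has degree 5, so 5V = 2E and hence V = 3F/5.
Euler: V − E + F = 2 ⇒ (3F/5) − (3F/2) + F = 2.
Multiply by 10: (6 − 15 + 10)F = 20, i.e. 1F = 20.
So F = 20, E = 3·20/2 = 30, V = 3·20/5 = 12.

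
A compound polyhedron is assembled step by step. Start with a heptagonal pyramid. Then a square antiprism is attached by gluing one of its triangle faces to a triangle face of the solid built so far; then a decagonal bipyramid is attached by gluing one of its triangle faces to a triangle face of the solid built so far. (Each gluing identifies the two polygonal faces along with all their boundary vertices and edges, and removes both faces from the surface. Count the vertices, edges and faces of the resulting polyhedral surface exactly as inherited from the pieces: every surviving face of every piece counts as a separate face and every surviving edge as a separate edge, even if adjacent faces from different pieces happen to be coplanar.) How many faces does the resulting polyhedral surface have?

A heptagonal pyramid: V=8, E=14, F=8.
Attach a square antiprism (V=8, E=16, F=10) along a 3-gon: merge 3 vertices and 3 edges, delete both glued faces → V=13, E=27, F=16.
Attach a decagonal bipyramid (V=12, E=30, F=20) along a 3-gon: merge 3 vertices and 3 edges, delete both glued faces → V=22, E=54, F=34.
Check: V − E + F = 22 − 54 + 34 = 2.

34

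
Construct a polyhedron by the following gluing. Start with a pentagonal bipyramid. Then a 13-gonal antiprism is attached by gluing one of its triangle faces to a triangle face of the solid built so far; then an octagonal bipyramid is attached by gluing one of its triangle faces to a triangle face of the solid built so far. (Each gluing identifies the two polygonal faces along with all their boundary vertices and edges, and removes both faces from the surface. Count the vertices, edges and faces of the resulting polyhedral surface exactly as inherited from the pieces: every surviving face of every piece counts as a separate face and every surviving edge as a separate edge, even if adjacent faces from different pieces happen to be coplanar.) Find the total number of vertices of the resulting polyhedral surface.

A pentagonal bipyramid: V=7, E=15, F=10.
Attach a 13-gonal antiprism (V=26, E=52, F=28) along a 3-gon: merge 3 vertices and 3 edges, delete both glued faces → V=30, E=64, F=36.
Attach an octagonal bipyramid (V=10, E=24, F=16) along a 3-gon: merge 3 vertices and 3 edges, delete both glued faces → V=37, E=85, F=50.
Check: V − E + F = 37 − 85 + 50 = 2.

37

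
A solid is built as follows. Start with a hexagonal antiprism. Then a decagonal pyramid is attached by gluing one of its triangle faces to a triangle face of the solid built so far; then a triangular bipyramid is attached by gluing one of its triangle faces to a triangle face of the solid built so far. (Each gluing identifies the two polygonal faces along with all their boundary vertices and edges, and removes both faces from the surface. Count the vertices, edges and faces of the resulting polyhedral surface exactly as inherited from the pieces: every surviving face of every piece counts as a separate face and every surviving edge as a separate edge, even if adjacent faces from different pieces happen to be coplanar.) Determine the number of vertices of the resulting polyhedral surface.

22

A hexagonal antiprism: V=12, E=24, F=14.
Attach a decagonal pyramid (V=11, E=20, F=11) along a 3-gon: merge 3 vertices and 3 edges, delete both glued faces → V=20, E=41, F=23.
Attach a triangular bipyramid (V=5, E=9, F=6) along a 3-gon: merge 3 vertices and 3 edges, delete both glued faces → V=22, E=47, F=27.
Check: V − E + F = 22 − 47 + 27 = 2.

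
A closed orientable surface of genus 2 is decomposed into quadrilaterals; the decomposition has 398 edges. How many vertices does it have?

197

χ = 2 − 2·2 = -2, and every face is a square so 4F = 2E.
F = 2E/4 = 199. Then V = -2 + E − F = -2 + 398 − 199 = 197.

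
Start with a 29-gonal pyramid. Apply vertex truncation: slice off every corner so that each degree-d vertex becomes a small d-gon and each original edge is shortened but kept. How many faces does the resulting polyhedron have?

The base solid has V = 30, E = 58, F = 30.
Truncation replaces each original edge-end by a new vertex, so V′ = 2E = 116.
Each original edge survives, and each old vertex of degree d contributes d new edges; summing degrees gives Σd = 2E, so E′ = E + 2E = 3E = 174.
Each original face survives and each original vertex becomes one new face: F′ = F + V = 60.

60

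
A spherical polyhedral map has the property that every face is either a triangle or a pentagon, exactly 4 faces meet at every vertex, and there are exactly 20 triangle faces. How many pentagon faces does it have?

Let x be the number of pentagons; then F = 20 + x.
Edge–face incidences: 2E = 3·20 + 5·x = 60 + 5x.
Every vertex has degree 4, so 4V = 2E.
Euler: V − E + F = 2 ⇒ (2E)/4 − E + (20 + x) = 2.
Multiply by 8: 2·(2E) − 4·(2E) + 8·(20 + x) = 16, i.e. 160 + 8x − 2·(60 + 5x) = 16.
Collecting terms: −2x + 40 = 16, so −2x = −24, so x = 12.
Then 2E = 60 + 5·12 = 120, so E = 60, V = 2E/4 = 30, F = 20 + 12 = 32.

12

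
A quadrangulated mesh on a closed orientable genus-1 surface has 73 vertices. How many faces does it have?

χ = 2 − 2·1 = 0, and every face is a square so 4F = 2E.
V − E + F = 0 with E = 4F/2 gives 73 − (4/2 − 1)·F = 0, so F = 73 and E = 146.

73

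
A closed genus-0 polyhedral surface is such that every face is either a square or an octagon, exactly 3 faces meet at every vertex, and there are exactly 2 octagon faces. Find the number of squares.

8

Let x be the number of squares; then F = 2 + x.
Edge–face incidences: 2E = 8·2 + 4·x = 16 + 4x.
Every vertex has degree 3, so 3V = 2E.
Euler: V − E + F = 2 ⇒ (2E)/3 − E + (2 + x) = 2.
Multiply by 6: 2·(2E) − 3·(2E) + 6·(2 + x) = 12, i.e. 12 + 6x − (16 + 4x) = 12.
Collecting terms: 2x − 4 = 12, so 2x = 16, so x = 8.
Then 2E = 16 + 4·8 = 48, so E = 24, V = 2E/3 = 16, F = 2 + 8 = 10.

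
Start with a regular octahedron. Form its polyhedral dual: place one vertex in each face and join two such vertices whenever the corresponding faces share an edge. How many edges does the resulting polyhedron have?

12

The base solid has V = 6, E = 12, F = 8.
The dual swaps V and F and preserves E: V′ = F = 8, E′ = E = 12, F′ = V = 6.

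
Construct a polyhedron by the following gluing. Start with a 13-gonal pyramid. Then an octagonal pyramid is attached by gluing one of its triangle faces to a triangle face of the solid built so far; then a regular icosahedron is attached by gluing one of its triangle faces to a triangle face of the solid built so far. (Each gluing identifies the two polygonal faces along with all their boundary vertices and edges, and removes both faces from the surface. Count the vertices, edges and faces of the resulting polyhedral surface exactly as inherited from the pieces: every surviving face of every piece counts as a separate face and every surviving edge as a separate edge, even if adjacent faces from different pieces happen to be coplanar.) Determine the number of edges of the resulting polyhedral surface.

66

A 13-gonal pyramid: V=14, E=26, F=14.
Attach an octagonal pyramid (V=9, E=16, F=9) along a 3-gon: merge 3 vertices and 3 edges, delete both glued faces → V=20, E=39, F=21.
Attach a regular icosahedron (V=12, E=30, F=20) along a 3-gon: merge 3 vertices and 3 edges, delete both glued faces → V=29, E=66, F=39.
Check: V − E + F = 29 − 66 + 39 = 2.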